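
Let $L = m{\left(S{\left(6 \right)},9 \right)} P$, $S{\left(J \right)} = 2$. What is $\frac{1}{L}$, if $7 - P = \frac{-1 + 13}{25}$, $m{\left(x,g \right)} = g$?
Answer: $\frac{25}{1467} \approx 0.017042$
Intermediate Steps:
$P = \frac{163}{25}$ ($P = 7 - \frac{-1 + 13}{25} = 7 - 12 \cdot \frac{1}{25} = 7 - \frac{12}{25} = \frac{163}{25} \approx 6.52$)
$L = \frac{1467}{25}$ ($L = 9 \cdot \frac{163}{25} = \frac{1467}{25} \approx 58.68$)
$\frac{1}{L} = \frac{1}{\frac{1467}{25}} = \frac{25}{1467}$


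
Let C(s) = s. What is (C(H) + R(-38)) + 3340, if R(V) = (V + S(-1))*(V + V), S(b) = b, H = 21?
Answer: 6325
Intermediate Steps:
R(V) = 2*V*(-1 + V) (R(V) = (V - 1)*(V + V) = (-1 + V)*(2*V) = 2*V*(-1 + V))
(C(H) + R(-38)) + 3340 = (21 + 2*(-38)*(-1 - 38)) + 3340 = (21 + 2*(-38)*(-39)) + 3340 = (21 + 2964) + 3340 = 2985 + 3340 = 6325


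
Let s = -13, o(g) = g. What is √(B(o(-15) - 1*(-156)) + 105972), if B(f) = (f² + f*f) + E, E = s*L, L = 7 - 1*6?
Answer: √145721 ≈ 381.73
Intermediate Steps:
L = 1 (L = 7 - 6 = 1)
E = -13 (E = -13*1 = -13)
B(f) = -13 + 2*f² (B(f) = (f² + f*f) - 13 = (f² + f²) - 13 = 2*f² - 13 = -13 + 2*f²)
√(B(o(-15) - 1*(-156)) + 105972) = √((-13 + 2*(-15 - 1*(-156))²) + 105972) = √((-13 + 2*(-15 + 156)²) + 105972) = √((-13 + 2*141²) + 105972) = √((-13 + 2*19881) + 105972) = √((-13 + 39762) + 105972) = √(39749 + 105972) = √145721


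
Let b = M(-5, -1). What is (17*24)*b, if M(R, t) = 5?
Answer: 2040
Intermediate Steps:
b = 5
(17*24)*b = (17*24)*5 = 408*5 = 2040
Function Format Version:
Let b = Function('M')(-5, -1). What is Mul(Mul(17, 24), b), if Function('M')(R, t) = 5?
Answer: 2040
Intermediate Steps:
b = 5
Mul(Mul(17, 24), b) = Mul(Mul(17, 24), 5) = Mul(408, 5) = 2040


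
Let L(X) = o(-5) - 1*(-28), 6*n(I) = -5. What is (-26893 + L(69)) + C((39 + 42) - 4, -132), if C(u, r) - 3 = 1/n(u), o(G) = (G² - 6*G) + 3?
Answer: -134026/5 ≈ -26805.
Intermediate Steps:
o(G) = 3 + G² - 6*G
n(I) = -⅚ (n(I) = (⅙)*(-5) = -⅚)
L(X) = 86 (L(X) = (3 + (-5)² - 6*(-5)) - 1*(-28) = (3 + 25 + 30) + 28 = 58 + 28 = 86)
C(u, r) = 9/5 (C(u, r) = 3 + 1/(-⅚) = 3 - 6/5 = 9/5)
(-26893 + L(69)) + C((39 + 42) - 4, -132) = (-26893 + 86) + 9/5 = -26807 + 9/5 = -134026/5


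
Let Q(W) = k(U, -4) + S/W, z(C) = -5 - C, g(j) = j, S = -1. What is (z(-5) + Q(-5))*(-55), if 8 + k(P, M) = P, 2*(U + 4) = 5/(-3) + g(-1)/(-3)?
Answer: 2057/3 ≈ 685.67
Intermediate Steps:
U = -14/3 (U = -4 + (5/(-3) - 1/(-3))/2 = -4 + (5*(-1/3) - 1*(-1/3))/2 = -4 + (-5/3 + 1/3)/2 = -4 + (1/2)*(-4/3) = -4 - 2/3 = -14/3 ≈ -4.6667)
k(P, M) = -8 + P
Q(W) = -38/3 - 1/W (Q(W) = (-8 - 14/3) - 1/W = -38/3 - 1/W)
(z(-5) + Q(-5))*(-55) = ((-5 - 1*(-5)) + (-38/3 - 1/(-5)))*(-55) = ((-5 + 5) + (-38/3 - 1*(-1/5)))*(-55) = (0 + (-38/3 + 1/5))*(-55) = (0 - 187/15)*(-55) = -187/15*(-55) = 2057/3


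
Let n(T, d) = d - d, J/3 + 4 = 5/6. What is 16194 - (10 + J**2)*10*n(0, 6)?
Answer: 16194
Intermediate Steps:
J = -19/2 (J = -12 + 3*(5/6) = -12 + 5/2 = -19/2 ≈ -9.5000)
n(T, d) = 0
16194 - (10 + J**2)*10*n(0, 6) = 16194 - (10 + (-19/2)**2)*10*0 = 16194 - (10 + 361/4)*10*0 = 16194 - (401/4)*10*0 = 16194 - 2005*0/2 = 16194 - 1*0 = 16194 + 0 = 16194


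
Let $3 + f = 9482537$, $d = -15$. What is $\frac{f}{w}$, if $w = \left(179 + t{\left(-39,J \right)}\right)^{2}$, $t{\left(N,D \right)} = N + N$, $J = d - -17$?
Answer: $\frac{9482534}{10201} \approx 929.57$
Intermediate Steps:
$J = 2$ ($J = -15 - -17 = -15 + 17 = 2$)
$t{\left(N,D \right)} = 2 N$
$f = 9482534$ ($f = -3 + 9482537 = 9482534$)
$w = 10201$ ($w = \left(179 + 2 \left(-39\right)\right)^{2} = \left(179 - 78\right)^{2} = 101^{2} = 10201$)
$\frac{f}{w} = \frac{9482534}{10201}$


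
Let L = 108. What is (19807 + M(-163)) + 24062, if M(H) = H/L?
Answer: 4737689/108 ≈ 43868.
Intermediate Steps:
M(H) = H/108
(19807 + M(-163)) + 24062 = (19807 + (1/108)*(-163)) + 24062 = (19807 - 163/108) + 24062 = 2138993/108 + 24062 = 4737689/108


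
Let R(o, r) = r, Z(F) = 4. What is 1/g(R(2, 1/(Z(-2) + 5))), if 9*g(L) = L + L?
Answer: 81/2 ≈ 40.500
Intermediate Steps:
g(L) = 2*L/9 (g(L) = (L + L)/9 = (2*L)/9 = 2*L/9)
1/g(R(2, 1/(Z(-2) + 5))) = 1/(2/(9*(4 + 5))) = 1/((2/9)/9) = 1/((2/9)*(⅑)) = 1/(2/81) = 81/2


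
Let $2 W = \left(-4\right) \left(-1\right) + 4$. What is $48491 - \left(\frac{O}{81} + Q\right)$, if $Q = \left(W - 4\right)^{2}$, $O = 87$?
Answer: $\frac{1309228}{27} \approx 48490.0$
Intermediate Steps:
$W = 4$ ($W = \frac{\left(-4\right) \left(-1\right) + 4}{2} = \frac{4 + 4}{2} = \frac{1}{2} \cdot 8 = 4$)
$Q = 0$ ($Q = \left(4 - 4\right)^{2} = 0^{2} = 0$)
$48491 - \left(\frac{O}{81} + Q\right) = 48491 - \left(\frac{87}{81} + 0\right) = 48491 - \left(87 \cdot \frac{1}{81} + 0\right) = 48491 - \left(\frac{29}{27} + 0\right) = 48491 - \frac{29}{27} = \frac{1309228}{27}$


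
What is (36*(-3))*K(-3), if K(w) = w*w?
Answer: -972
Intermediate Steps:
K(w) = w²
(36*(-3))*K(-3) = (36*(-3))*(-3)² = -108*9 = -972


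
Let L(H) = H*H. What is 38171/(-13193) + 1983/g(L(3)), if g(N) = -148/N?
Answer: -241104779/1952564 ≈ -123.48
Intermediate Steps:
L(H) = H²
38171/(-13193) + 1983/g(L(3)) = 38171/(-13193) + 1983/((-148/(3²))) = 38171*(-1/13193) + 1983/((-148/9)) = -38171/13193 + 1983/((-148*⅑)) = -38171/13193 + 1983/(-148/9) = -38171/13193 + 1983*(-9/148) = -38171/13193 - 17847/148 = -241104779/1952564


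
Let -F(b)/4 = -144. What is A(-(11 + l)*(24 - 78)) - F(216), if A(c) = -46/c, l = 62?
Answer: -1135319/1971 ≈ -576.01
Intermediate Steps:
F(b) = 576 (F(b) = -4*(-144) = 576)
A(-(11 + l)*(24 - 78)) - F(216) = -46*(-1/((11 + 62)*(24 - 78))) - 1*576 = -46/((-73*(-54))) - 576 = -46/((-1*(-3942))) - 576 = -46/3942 - 576 = -46*1/3942 - 576 = -23/1971 - 576 = -1135319/1971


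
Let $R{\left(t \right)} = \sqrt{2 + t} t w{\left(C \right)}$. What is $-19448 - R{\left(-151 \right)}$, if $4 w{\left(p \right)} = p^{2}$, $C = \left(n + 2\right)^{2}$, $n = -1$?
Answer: $-19448 + \frac{151 i \sqrt{149}}{4} \approx -19448.0 + 460.8 i$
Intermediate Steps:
$C = 1$ ($C = \left(-1 + 2\right)^{2} = 1^{2} = 1$)
$w{\left(p \right)} = \frac{p^{2}}{4}$
$R{\left(t \right)} = \frac{t \sqrt{2 + t}}{4}$ ($R{\left(t \right)} = \sqrt{2 + t} t \frac{1^{2}}{4} = t \sqrt{2 + t} \frac{1}{4} \cdot 1 = t \sqrt{2 + t} \frac{1}{4} = \frac{t \sqrt{2 + t}}{4}$)
$-19448 - R{\left(-151 \right)} = -19448 - \frac{1}{4} \left(-151\right) \sqrt{2 - 151} = -19448 - \frac{1}{4} \left(-151\right) \sqrt{-149} = -19448 - \frac{1}{4} \left(-151\right) i \sqrt{149} = -19448 - - \frac{151 i \sqrt{149}}{4} = -19448 + \frac{151 i \sqrt{149}}{4}$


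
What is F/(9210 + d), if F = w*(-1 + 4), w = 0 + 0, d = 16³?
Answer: 0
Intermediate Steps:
d = 4096
w = 0
F = 0 (F = 0*(-1 + 4) = 0*3 = 0)
F/(9210 + d) = 0/(9210 + 4096) = 0/13306 = (1/13306)*0 = 0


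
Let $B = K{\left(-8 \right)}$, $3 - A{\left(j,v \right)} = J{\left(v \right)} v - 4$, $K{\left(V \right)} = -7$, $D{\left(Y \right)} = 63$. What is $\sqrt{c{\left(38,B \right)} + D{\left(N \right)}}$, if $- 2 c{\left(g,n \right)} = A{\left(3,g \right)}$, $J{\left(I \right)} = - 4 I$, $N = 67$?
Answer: $\frac{i \sqrt{11314}}{2} \approx 53.184 i$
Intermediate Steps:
$A{\left(j,v \right)} = 7 + 4 v^{2}$ ($A{\left(j,v \right)} = 3 - \left(- 4 v v - 4\right) = 3 - \left(- 4 v^{2} - 4\right) = 3 - \left(-4 - 4 v^{2}\right) = 3 + \left(4 + 4 v^{2}\right) = 7 + 4 v^{2}$)
$B = -7$
$c{\left(g,n \right)} = - \frac{7}{2} - 2 g^{2}$ ($c{\left(g,n \right)} = - \frac{7 + 4 g^{2}}{2} = - \frac{7}{2} - 2 g^{2}$)
$\sqrt{c{\left(38,B \right)} + D{\left(N \right)}} = \sqrt{\left(- \frac{7}{2} - 2 \cdot 38^{2}\right) + 63} = \sqrt{\left(- \frac{7}{2} - 2888\right) + 63} = \sqrt{- \frac{5783}{2} + 63} = \sqrt{- \frac{5657}{2}} = \frac{i \sqrt{11314}}{2}$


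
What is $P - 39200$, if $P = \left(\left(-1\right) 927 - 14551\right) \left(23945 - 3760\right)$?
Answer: $-312462630$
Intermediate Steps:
$P = -312423430$ ($P = \left(-927 - 14551\right) 20185 = \left(-15478\right) 20185 = -312423430$)
$P - 39200 = -312423430 - 39200 = -312462630$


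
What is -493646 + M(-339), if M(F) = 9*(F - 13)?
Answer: -496814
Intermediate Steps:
M(F) = -117 + 9*F (M(F) = 9*(-13 + F) = -117 + 9*F)
-493646 + M(-339) = -493646 + (-117 + 9*(-339)) = -493646 + (-117 - 3051) = -493646 - 3168 = -496814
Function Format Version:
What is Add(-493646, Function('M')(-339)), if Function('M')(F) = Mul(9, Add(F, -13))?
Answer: -496814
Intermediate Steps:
Function('M')(F) = Add(-117, Mul(9, F)) (Function('M')(F) = Mul(9, Add(-13, F)) = Add(-117, Mul(9, F)))
Add(-493646, Function('M')(-339)) = Add(-493646, Add(-117, Mul(9, -339))) = Add(-493646, Add(-117, -3051)) = Add(-493646, -3168) = -496814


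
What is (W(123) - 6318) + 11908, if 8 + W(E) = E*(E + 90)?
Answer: 31781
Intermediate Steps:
W(E) = -8 + E*(90 + E) (W(E) = -8 + E*(E + 90) = -8 + E*(90 + E))
(W(123) - 6318) + 11908 = ((-8 + 123**2 + 90*123) - 6318) + 11908 = ((-8 + 15129 + 11070) - 6318) + 11908 = (26191 - 6318) + 11908 = 19873 + 11908 = 31781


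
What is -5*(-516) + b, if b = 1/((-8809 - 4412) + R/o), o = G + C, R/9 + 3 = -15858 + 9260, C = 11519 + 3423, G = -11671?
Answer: 111727670729/43305300 ≈ 2580.0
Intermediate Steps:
C = 14942
R = -59409 (R = -27 + 9*(-15858 + 9260) = -27 + 9*(-6598) = -27 - 59382 = -59409)
o = 3271 (o = -11671 + 14942 = 3271)
b = -3271/43305300 (b = 1/((-8809 - 4412) - 59409/3271) = 1/(-13221 - 59409*1/3271) = 1/(-13221 - 59409/3271) = 1/(-43305300/3271) = -3271/43305300 ≈ -7.5534e-5)
-5*(-516) + b = -5*(-516) - 3271/43305300 = 2580 - 3271/43305300 = 111727670729/43305300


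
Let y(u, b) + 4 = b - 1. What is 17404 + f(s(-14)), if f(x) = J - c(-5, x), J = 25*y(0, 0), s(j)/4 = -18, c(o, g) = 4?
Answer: 17275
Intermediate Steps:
y(u, b) = -5 + b (y(u, b) = -4 + (b - 1) = -4 + (-1 + b) = -5 + b)
s(j) = -72 (s(j) = 4*(-18) = -72)
J = -125 (J = 25*(-5 + 0) = 25*(-5) = -125)
f(x) = -129 (f(x) = -125 - 1*4 = -125 - 4 = -129)
17404 + f(s(-14)) = 17404 - 129 = 17275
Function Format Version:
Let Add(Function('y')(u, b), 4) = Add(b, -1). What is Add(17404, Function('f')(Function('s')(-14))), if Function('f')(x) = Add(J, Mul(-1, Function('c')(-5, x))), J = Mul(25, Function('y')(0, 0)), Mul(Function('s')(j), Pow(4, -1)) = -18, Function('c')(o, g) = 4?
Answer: 17275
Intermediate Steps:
Function('y')(u, b) = Add(-5, b) (Function('y')(u, b) = Add(-4, Add(b, -1)) = Add(-4, Add(-1, b)) = Add(-5, b))
Function('s')(j) = -72 (Function('s')(j) = Mul(4, -18) = -72)
J = -125 (J = Mul(25, Add(-5, 0)) = Mul(25, -5) = -125)
Function('f')(x) = -129 (Function('f')(x) = Add(-125, Mul(-1, 4)) = Add(-125, -4) = -129)
Add(17404, Function('f')(Function('s')(-14))) = Add(17404, -129) = 17275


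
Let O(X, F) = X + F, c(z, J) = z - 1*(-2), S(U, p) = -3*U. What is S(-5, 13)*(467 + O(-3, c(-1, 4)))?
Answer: 6975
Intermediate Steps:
c(z, J) = 2 + z (c(z, J) = z + 2 = 2 + z)
O(X, F) = F + X
S(-5, 13)*(467 + O(-3, c(-1, 4))) = (-3*(-5))*(467 + ((2 - 1) - 3)) = 15*(467 + (1 - 3)) = 15*(467 - 2) = 15*465 = 6975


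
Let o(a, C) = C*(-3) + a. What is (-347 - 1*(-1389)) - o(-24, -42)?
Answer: 940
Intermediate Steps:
o(a, C) = a - 3*C (o(a, C) = -3*C + a = a - 3*C)
(-347 - 1*(-1389)) - o(-24, -42) = (-347 - 1*(-1389)) - (-24 - 3*(-42)) = (-347 + 1389) - (-24 + 126) = 1042 - 1*102 = 1042 - 102 = 940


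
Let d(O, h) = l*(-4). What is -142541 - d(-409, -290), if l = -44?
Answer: -142717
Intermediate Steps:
d(O, h) = 176 (d(O, h) = -44*(-4) = 176)
-142541 - d(-409, -290) = -142541 - 1*176 = -142541 - 176 = -142717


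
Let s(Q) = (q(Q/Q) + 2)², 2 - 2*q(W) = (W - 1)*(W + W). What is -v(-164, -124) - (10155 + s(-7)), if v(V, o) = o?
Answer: -10040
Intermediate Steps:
q(W) = 1 - W*(-1 + W) (q(W) = 1 - (W - 1)*(W + W)/2 = 1 - (-1 + W)*2*W/2 = 1 - W*(-1 + W))
s(Q) = 9 (s(Q) = ((1 + Q/Q - (Q/Q)²) + 2)² = ((1 + 1 - 1*1²) + 2)² = ((1 + 1 - 1*1) + 2)² = ((1 + 1 - 1) + 2)² = (1 + 2)² = 3² = 9)
-v(-164, -124) - (10155 + s(-7)) = -1*(-124) - (10155 + 9) = 124 - 1*10164 = 124 - 10164 = -10040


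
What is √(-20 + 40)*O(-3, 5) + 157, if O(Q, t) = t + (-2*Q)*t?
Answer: 157 + 70*√5 ≈ 313.52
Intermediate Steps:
O(Q, t) = t - 2*Q*t
√(-20 + 40)*O(-3, 5) + 157 = √(-20 + 40)*(5*(1 - 2*(-3))) + 157 = √20*(5*(1 + 6)) + 157 = (2*√5)*(5*7) + 157 = (2*√5)*35 + 157 = 70*√5 + 157 = 157 + 70*√5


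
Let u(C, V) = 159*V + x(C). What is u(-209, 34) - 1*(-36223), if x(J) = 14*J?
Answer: 38703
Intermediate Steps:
u(C, V) = 14*C + 159*V (u(C, V) = 159*V + 14*C = 14*C + 159*V)
u(-209, 34) - 1*(-36223) = (14*(-209) + 159*34) - 1*(-36223) = (-2926 + 5406) + 36223 = 2480 + 36223 = 38703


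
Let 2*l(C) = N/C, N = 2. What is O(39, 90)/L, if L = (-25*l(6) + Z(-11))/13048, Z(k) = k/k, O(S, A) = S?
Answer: -3053232/19 ≈ -1.6070e+5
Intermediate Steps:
Z(k) = 1
l(C) = 1/C (l(C) = (2/C)/2 = 1/C)
L = -19/78288 (L = (-25/6 + 1)/13048 = (-25*⅙ + 1)*(1/13048) = (-25/6 + 1)*(1/13048) = -19/6*1/13048 = -19/78288 ≈ -0.00024269)
O(39, 90)/L = 39/(-19/78288) = 39*(-78288/19) = -3053232/19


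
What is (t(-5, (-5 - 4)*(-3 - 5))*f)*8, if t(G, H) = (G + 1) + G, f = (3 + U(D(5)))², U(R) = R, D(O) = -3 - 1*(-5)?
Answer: -1800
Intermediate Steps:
D(O) = 2 (D(O) = -3 + 5 = 2)
f = 25 (f = (3 + 2)² = 5² = 25)
t(G, H) = 1 + 2*G (t(G, H) = (1 + G) + G = 1 + 2*G)
(t(-5, (-5 - 4)*(-3 - 5))*f)*8 = ((1 + 2*(-5))*25)*8 = ((1 - 10)*25)*8 = -9*25*8 = -225*8 = -1800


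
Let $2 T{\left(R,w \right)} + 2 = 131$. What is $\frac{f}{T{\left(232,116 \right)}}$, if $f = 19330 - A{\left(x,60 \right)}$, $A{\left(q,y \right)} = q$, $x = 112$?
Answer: $\frac{12812}{43} \approx 297.95$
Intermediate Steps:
$T{\left(R,w \right)} = \frac{129}{2}$ ($T{\left(R,w \right)} = -1 + \frac{1}{2} \cdot 131 = -1 + \frac{131}{2} = \frac{129}{2}$)
$f = 19218$ ($f = 19330 - 112 = 19218$)
$\frac{f}{T{\left(232,116 \right)}} = \frac{19218}{\frac{129}{2}} = 19218 \cdot \frac{2}{129} = \frac{12812}{43}$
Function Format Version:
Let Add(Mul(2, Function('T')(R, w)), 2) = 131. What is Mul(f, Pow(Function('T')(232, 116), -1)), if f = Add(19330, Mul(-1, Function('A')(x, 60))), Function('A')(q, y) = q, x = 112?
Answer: Rational(12812, 43) ≈ 297.95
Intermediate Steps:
Function('T')(R, w) = Rational(129, 2) (Function('T')(R, w) = Add(-1, Mul(Rational(1, 2), 131)) = Add(-1, Rational(131, 2)) = Rational(129, 2))
f = 19218 (f = Add(19330, Mul(-1, 112)) = Add(19330, -112) = 19218)
Mul(f, Pow(Function('T')(232, 116), -1)) = Mul(19218, Pow(Rational(129, 2), -1)) = Mul(19218, Rational(2, 129)) = Rational(12812, 43)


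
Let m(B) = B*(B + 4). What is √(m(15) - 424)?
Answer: I*√139 ≈ 11.79*I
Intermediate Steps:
m(B) = B*(4 + B)
√(m(15) - 424) = √(15*(4 + 15) - 424) = √(15*19 - 424) = √(285 - 424) = √(-139) = I*√139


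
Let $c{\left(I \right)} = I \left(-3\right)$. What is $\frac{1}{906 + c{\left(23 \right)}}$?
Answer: $\frac{1}{837} \approx 0.0011947$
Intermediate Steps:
$c{\left(I \right)} = - 3 I$
$\frac{1}{906 + c{\left(23 \right)}} = \frac{1}{906 - 69} = \frac{1}{837}$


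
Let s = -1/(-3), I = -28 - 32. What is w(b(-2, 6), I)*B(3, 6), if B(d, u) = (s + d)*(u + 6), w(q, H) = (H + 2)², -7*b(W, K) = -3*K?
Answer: 134560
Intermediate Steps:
I = -60
b(W, K) = 3*K/7 (b(W, K) = -(-3)*K/7 = 3*K/7)
w(q, H) = (2 + H)²
s = ⅓ (s = -1*(-⅓) = ⅓ ≈ 0.33333)
B(d, u) = (6 + u)*(⅓ + d) (B(d, u) = (⅓ + d)*(u + 6) = (⅓ + d)*(6 + u) = (6 + u)*(⅓ + d))
w(b(-2, 6), I)*B(3, 6) = (2 - 60)²*(2 + 6*3 + (⅓)*6 + 3*6) = (-58)²*(2 + 18 + 2 + 18) = 3364*40 = 134560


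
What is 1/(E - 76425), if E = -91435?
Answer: -1/167860 ≈ -5.9573e-6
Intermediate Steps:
1/(E - 76425) = 1/(-91435 - 76425) = 1/(-167860) = -1/167860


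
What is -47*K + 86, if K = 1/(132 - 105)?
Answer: 2275/27 ≈ 84.259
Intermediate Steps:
K = 1/27 ≈ 0.037037
-47*K + 86 = -47*1/27 + 86 = -47/27 + 86 = 2275/27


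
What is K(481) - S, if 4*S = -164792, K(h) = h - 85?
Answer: 41594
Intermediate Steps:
K(h) = -85 + h
S = -41198 (S = (¼)*(-164792) = -41198)
K(481) - S = (-85 + 481) - 1*(-41198) = 396 + 41198 = 41594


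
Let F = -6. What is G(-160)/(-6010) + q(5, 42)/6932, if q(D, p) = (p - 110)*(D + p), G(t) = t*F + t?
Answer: -618839/1041533 ≈ -0.59416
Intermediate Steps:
G(t) = -5*t (G(t) = t*(-6) + t = -6*t + t = -5*t)
q(D, p) = (-110 + p)*(D + p)
G(-160)/(-6010) + q(5, 42)/6932 = -5*(-160)/(-6010) + (42² - 110*5 - 110*42 + 5*42)/6932 = 800*(-1/6010) + (1764 - 550 - 4620 + 210)*(1/6932) = -80/601 - 3196*1/6932 = -80/601 - 799/1733 = -618839/1041533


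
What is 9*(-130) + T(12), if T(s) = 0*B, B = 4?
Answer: -1170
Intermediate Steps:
T(s) = 0 (T(s) = 0*4 = 0)
9*(-130) + T(12) = 9*(-130) + 0 = -1170 + 0 = -1170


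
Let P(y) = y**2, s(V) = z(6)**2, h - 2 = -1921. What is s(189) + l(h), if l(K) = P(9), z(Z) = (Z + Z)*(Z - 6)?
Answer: 81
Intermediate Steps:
h = -1919 (h = 2 - 1921 = -1919)
z(Z) = 2*Z*(-6 + Z) (z(Z) = (2*Z)*(-6 + Z) = 2*Z*(-6 + Z))
s(V) = 0 (s(V) = (2*6*(-6 + 6))**2 = (2*6*0)**2 = 0**2 = 0)
l(K) = 81 (l(K) = 9**2 = 81)
s(189) + l(h) = 0 + 81 = 81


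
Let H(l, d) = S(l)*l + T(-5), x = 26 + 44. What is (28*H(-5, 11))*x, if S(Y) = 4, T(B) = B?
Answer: -49000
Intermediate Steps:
x = 70
H(l, d) = -5 + 4*l (H(l, d) = 4*l - 5 = -5 + 4*l)
(28*H(-5, 11))*x = (28*(-5 + 4*(-5)))*70 = (28*(-5 - 20))*70 = (28*(-25))*70 = -700*70 = -49000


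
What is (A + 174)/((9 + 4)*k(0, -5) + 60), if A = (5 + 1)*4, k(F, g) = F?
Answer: 33/10 ≈ 3.3000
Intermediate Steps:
A = 24 (A = 6*4 = 24)
(A + 174)/((9 + 4)*k(0, -5) + 60) = (24 + 174)/((9 + 4)*0 + 60) = 198/(13*0 + 60) = 198/(0 + 60) = 198/60 = 198*(1/60) = 33/10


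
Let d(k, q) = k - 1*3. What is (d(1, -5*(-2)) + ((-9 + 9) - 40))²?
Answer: 1764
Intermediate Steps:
d(k, q) = -3 + k (d(k, q) = k - 3 = -3 + k)
(d(1, -5*(-2)) + ((-9 + 9) - 40))² = ((-3 + 1) + ((-9 + 9) - 40))² = (-2 + (0 - 40))² = (-2 - 40)² = (-42)² = 1764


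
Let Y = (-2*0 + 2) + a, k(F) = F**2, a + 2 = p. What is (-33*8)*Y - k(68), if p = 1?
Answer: -4888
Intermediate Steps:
a = -1 (a = -2 + 1 = -1)
Y = 1 (Y = (-2*0 + 2) - 1 = (0 + 2) - 1 = 2 - 1 = 1)
(-33*8)*Y - k(68) = -33*8*1 - 1*68**2 = -264*1 - 1*4624 = -264 - 4624 = -4888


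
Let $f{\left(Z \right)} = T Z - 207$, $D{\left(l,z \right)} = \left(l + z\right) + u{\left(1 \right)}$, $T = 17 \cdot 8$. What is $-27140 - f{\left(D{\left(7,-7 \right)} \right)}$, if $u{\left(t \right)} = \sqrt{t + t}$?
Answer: $-26933 - 136 \sqrt{2} \approx -27125.0$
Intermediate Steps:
$u{\left(t \right)} = \sqrt{2} \sqrt{t}$ ($u{\left(t \right)} = \sqrt{2 t} = \sqrt{2} \sqrt{t}$)
$T = 136$
$D{\left(l,z \right)} = l + z + \sqrt{2}$ ($D{\left(l,z \right)} = \left(l + z\right) + \sqrt{2} \sqrt{1} = \left(l + z\right) + \sqrt{2} \cdot 1 = \left(l + z\right) + \sqrt{2} = l + z + \sqrt{2}$)
$f{\left(Z \right)} = -207 + 136 Z$ ($f{\left(Z \right)} = 136 Z - 207 = -207 + 136 Z$)
$-27140 - f{\left(D{\left(7,-7 \right)} \right)} = -27140 - \left(-207 + 136 \left(7 - 7 + \sqrt{2}\right)\right) = -27140 - \left(-207 + 136 \sqrt{2}\right) = -27140 + \left(207 - 136 \sqrt{2}\right) = -26933 - 136 \sqrt{2}$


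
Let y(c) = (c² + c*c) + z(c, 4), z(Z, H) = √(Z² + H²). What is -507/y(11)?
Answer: -122694/58427 + 507*√137/58427 ≈ -1.9984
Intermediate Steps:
z(Z, H) = √(H² + Z²)
y(c) = √(16 + c²) + 2*c² (y(c) = (c² + c*c) + √(4² + c²) = (c² + c²) + √(16 + c²) = 2*c² + √(16 + c²) = √(16 + c²) + 2*c²)
-507/y(11) = -507/(√(16 + 11²) + 2*11²) = -507/(√(16 + 121) + 2*121) = -507/(√137 + 242) = -507/(242 + √137)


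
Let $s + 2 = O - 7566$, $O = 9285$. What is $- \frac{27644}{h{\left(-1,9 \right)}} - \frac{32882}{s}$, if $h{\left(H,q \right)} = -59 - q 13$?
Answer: $\frac{10419379}{75548} \approx 137.92$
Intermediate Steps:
$h{\left(H,q \right)} = -59 - 13 q$
$s = 1717$ ($s = -2 + \left(9285 - 7566\right) = -2 + 1719 = 1717$)
$- \frac{27644}{h{\left(-1,9 \right)}} - \frac{32882}{s} = - \frac{27644}{-59 - 117} - \frac{32882}{1717} = - \frac{27644}{-176} - \frac{32882}{1717} = \left(-27644\right) \left(- \frac{1}{176}\right) - \frac{32882}{1717} = \frac{6911}{44} - \frac{32882}{1717} = \frac{10419379}{75548}$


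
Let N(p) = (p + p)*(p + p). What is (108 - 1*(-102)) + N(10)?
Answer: 610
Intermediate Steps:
N(p) = 4*p² (N(p) = (2*p)*(2*p) = 4*p²)
(108 - 1*(-102)) + N(10) = (108 - 1*(-102)) + 4*10² = (108 + 102) + 4*100 = 210 + 400 = 610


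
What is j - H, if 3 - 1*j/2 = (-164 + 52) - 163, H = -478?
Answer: 1034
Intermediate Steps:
j = 556 (j = 6 - 2*((-164 + 52) - 163) = 6 - 2*(-112 - 163) = 6 - 2*(-275) = 6 + 550 = 556)
j - H = 556 - 1*(-478) = 556 + 478 = 1034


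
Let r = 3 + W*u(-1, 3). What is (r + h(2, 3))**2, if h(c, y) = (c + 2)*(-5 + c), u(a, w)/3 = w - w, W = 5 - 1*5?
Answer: 81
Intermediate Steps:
W = 0 (W = 5 - 5 = 0)
u(a, w) = 0 (u(a, w) = 3*(w - w) = 3*0 = 0)
h(c, y) = (-5 + c)*(2 + c) (h(c, y) = (2 + c)*(-5 + c) = (-5 + c)*(2 + c))
r = 3 (r = 3 + 0*0 = 3 + 0 = 3)
(r + h(2, 3))**2 = (3 + (-10 + 2**2 - 3*2))**2 = (3 + (-10 + 4 - 6))**2 = (3 - 12)**2 = (-9)**2 = 81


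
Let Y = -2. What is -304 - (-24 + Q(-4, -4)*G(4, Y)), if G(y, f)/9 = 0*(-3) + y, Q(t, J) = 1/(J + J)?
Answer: -551/2 ≈ -275.50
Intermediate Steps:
Q(t, J) = 1/(2*J)
G(y, f) = 9*y (G(y, f) = 9*(0*(-3) + y) = 9*(0 + y) = 9*y)
-304 - (-24 + Q(-4, -4)*G(4, Y)) = -304 - (-24 + ((1/2)/(-4))*(9*4)) = -304 - (-24 + ((1/2)*(-1/4))*36) = -304 - (-24 - 1/8*36) = -304 - (-24 - 9/2) = -304 - 1*(-57/2) = -304 + 57/2 = -551/2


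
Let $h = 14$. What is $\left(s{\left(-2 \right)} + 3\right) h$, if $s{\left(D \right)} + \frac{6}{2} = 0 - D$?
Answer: $28$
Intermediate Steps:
$s{\left(D \right)} = -3 - D$ ($s{\left(D \right)} = -3 + \left(0 - D\right) = -3 - D$)
$\left(s{\left(-2 \right)} + 3\right) h = \left(\left(-3 - -2\right) + 3\right) 14 = \left(\left(-3 + 2\right) + 3\right) 14 = \left(-1 + 3\right) 14 = 2 \cdot 14 = 28$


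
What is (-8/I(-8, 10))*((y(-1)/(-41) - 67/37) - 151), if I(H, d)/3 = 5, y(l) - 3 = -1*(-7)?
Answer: 1857472/22755 ≈ 81.629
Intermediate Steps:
y(l) = 10 (y(l) = 3 - 1*(-7) = 3 + 7 = 10)
I(H, d) = 15 (I(H, d) = 3*5 = 15)
(-8/I(-8, 10))*((y(-1)/(-41) - 67/37) - 151) = (-8/15)*((10/(-41) - 67/37) - 151) = (-8*1/15)*((10*(-1/41) - 67*1/37) - 151) = -8*((-10/41 - 67/37) - 151)/15 = -8*(-3117/1517 - 151)/15 = -8/15*(-232184/1517) = 1857472/22755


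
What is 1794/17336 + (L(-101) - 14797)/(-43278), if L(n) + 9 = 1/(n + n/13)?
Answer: 14772663695/33152441091 ≈ 0.44560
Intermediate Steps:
L(n) = -9 + 13/(14*n) (L(n) = -9 + 1/(n + n/13) = -9 + 1/(14*n/13) = -9 + 13/(14*n))
1794/17336 + (L(-101) - 14797)/(-43278) = 1794/17336 + ((-9 + (13/14)/(-101)) - 14797)/(-43278) = 1794*(1/17336) + ((-9 + (13/14)*(-1/101)) - 14797)*(-1/43278) = 897/8668 + ((-9 - 13/1414) - 14797)*(-1/43278) = 897/8668 + (-12739/1414 - 14797)*(-1/43278) = 897/8668 - 20935697/1414*(-1/43278) = 897/8668 + 20935697/61195092 = 14772663695/33152441091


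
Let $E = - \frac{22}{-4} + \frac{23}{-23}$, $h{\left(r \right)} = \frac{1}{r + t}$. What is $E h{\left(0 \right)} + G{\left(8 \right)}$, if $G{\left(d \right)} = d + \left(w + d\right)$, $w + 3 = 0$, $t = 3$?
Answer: $\frac{29}{2} \approx 14.5$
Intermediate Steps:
$w = -3$ ($w = -3 + 0 = -3$)
$h{\left(r \right)} = \frac{1}{3 + r}$ ($h{\left(r \right)} = \frac{1}{r + 3} = \frac{1}{3 + r}$)
$E = \frac{9}{2}$ ($E = \left(-22\right) \left(- \frac{1}{4}\right) + 23 \left(- \frac{1}{23}\right) = \frac{11}{2} - 1 = \frac{9}{2} \approx 4.5$)
$G{\left(d \right)} = -3 + 2 d$ ($G{\left(d \right)} = d + \left(-3 + d\right) = -3 + 2 d$)
$E h{\left(0 \right)} + G{\left(8 \right)} = \frac{9}{2 \left(3 + 0\right)} + \left(-3 + 2 \cdot 8\right) = \frac{9}{2 \cdot 3} + \left(-3 + 16\right) = \frac{9}{2} \cdot \frac{1}{3} + 13 = \frac{3}{2} + 13 = \frac{29}{2}$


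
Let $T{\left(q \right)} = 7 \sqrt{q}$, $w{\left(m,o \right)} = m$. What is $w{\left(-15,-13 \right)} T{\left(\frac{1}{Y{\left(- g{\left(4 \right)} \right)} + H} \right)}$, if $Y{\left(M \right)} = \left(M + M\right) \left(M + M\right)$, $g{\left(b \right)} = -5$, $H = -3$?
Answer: $- \frac{105 \sqrt{97}}{97} \approx -10.661$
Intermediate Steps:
$Y{\left(M \right)} = 4 M^{2}$ ($Y{\left(M \right)} = 2 M 2 M = 4 M^{2}$)
$w{\left(-15,-13 \right)} T{\left(\frac{1}{Y{\left(- g{\left(4 \right)} \right)} + H} \right)} = - 15 \cdot 7 \sqrt{\frac{1}{4 \left(\left(-1\right) \left(-5\right)\right)^{2} - 3}} = - 15 \cdot 7 \sqrt{\frac{1}{4 \cdot 5^{2} - 3}} = - 15 \cdot 7 \sqrt{\frac{1}{4 \cdot 25 - 3}} = - 15 \cdot 7 \sqrt{\frac{1}{100 - 3}} = - 15 \cdot 7 \sqrt{\frac{1}{97}} = - 15 \frac{7}{\sqrt{97}} = - 15 \cdot 7 \frac{\sqrt{97}}{97} = - 15 \frac{7 \sqrt{97}}{97} = - \frac{105 \sqrt{97}}{97}$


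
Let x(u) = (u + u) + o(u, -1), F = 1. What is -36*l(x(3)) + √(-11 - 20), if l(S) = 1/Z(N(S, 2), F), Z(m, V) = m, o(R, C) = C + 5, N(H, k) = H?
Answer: -18/5 + I*√31 ≈ -3.6 + 5.5678*I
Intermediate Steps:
o(R, C) = 5 + C
x(u) = 4 + 2*u (x(u) = (u + u) + (5 - 1) = 2*u + 4 = 4 + 2*u)
l(S) = 1/S
-36*l(x(3)) + √(-11 - 20) = -36/(4 + 2*3) + √(-11 - 20) = -36/(4 + 6) + √(-31) = -36/10 + I*√31 = -36*⅒ + I*√31 = -18/5 + I*√31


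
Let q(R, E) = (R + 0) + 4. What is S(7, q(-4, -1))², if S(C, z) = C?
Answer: 49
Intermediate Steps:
q(R, E) = 4 + R (q(R, E) = R + 4 = 4 + R)
S(7, q(-4, -1))² = 7² = 49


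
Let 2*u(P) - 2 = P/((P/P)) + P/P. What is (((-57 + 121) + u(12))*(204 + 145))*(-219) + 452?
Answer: -10928729/2 ≈ -5.4644e+6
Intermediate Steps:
u(P) = 3/2 + P/2 (u(P) = 1 + (P/((P/P)) + P/P)/2 = 1 + (P/1 + 1)/2 = 1 + (P*1 + 1)/2 = 1 + (P + 1)/2 = 1 + (1 + P)/2 = 1 + (1/2 + P/2) = 3/2 + P/2)
(((-57 + 121) + u(12))*(204 + 145))*(-219) + 452 = (((-57 + 121) + (3/2 + (1/2)*12))*(204 + 145))*(-219) + 452 = ((64 + (3/2 + 6))*349)*(-219) + 452 = ((64 + 15/2)*349)*(-219) + 452 = ((143/2)*349)*(-219) + 452 = (49907/2)*(-219) + 452 = -10929633/2 + 452 = -10928729/2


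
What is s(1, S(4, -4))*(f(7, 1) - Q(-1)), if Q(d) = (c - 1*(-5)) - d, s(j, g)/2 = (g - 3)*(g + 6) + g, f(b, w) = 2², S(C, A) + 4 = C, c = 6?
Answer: 288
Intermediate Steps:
S(C, A) = -4 + C
f(b, w) = 4
s(j, g) = 2*g + 2*(-3 + g)*(6 + g) (s(j, g) = 2*((g - 3)*(g + 6) + g) = 2*((-3 + g)*(6 + g) + g) = 2*(g + (-3 + g)*(6 + g)) = 2*g + 2*(-3 + g)*(6 + g))
Q(d) = 11 - d (Q(d) = (6 - 1*(-5)) - d = (6 + 5) - d = 11 - d)
s(1, S(4, -4))*(f(7, 1) - Q(-1)) = (-36 + 2*(-4 + 4)² + 8*(-4 + 4))*(4 - (11 - 1*(-1))) = (-36 + 2*0² + 8*0)*(4 - (11 + 1)) = (-36 + 2*0 + 0)*(4 - 1*12) = (-36 + 0 + 0)*(4 - 12) = -36*(-8) = 288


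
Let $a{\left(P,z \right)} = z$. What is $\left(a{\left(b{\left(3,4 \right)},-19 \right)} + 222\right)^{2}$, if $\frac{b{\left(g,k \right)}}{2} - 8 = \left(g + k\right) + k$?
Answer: $41209$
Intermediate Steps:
$b{\left(g,k \right)} = 16 + 2 g + 4 k$ ($b{\left(g,k \right)} = 16 + 2 \left(\left(g + k\right) + k\right) = 16 + 2 \left(g + 2 k\right) = 16 + \left(2 g + 4 k\right) = 16 + 2 g + 4 k$)
$\left(a{\left(b{\left(3,4 \right)},-19 \right)} + 222\right)^{2} = \left(-19 + 222\right)^{2} = 203^{2} = 41209$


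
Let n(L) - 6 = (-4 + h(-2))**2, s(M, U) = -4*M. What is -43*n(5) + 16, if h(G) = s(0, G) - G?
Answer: -414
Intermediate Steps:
h(G) = -G (h(G) = -4*0 - G = 0 - G = -G)
n(L) = 10 (n(L) = 6 + (-4 - 1*(-2))**2 = 6 + (-4 + 2)**2 = 6 + (-2)**2 = 6 + 4 = 10)
-43*n(5) + 16 = -43*10 + 16 = -430 + 16 = -414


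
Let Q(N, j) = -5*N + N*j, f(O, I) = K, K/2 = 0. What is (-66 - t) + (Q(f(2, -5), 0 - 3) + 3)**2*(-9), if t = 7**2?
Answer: -196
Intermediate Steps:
K = 0 (K = 2*0 = 0)
f(O, I) = 0
t = 49
(-66 - t) + (Q(f(2, -5), 0 - 3) + 3)**2*(-9) = (-66 - 1*49) + (0*(-5 + (0 - 3)) + 3)**2*(-9) = (-66 - 49) + (0*(-5 - 3) + 3)**2*(-9) = -115 + (0*(-8) + 3)**2*(-9) = -115 + (0 + 3)**2*(-9) = -115 + 3**2*(-9) = -115 + 9*(-9) = -115 - 81 = -196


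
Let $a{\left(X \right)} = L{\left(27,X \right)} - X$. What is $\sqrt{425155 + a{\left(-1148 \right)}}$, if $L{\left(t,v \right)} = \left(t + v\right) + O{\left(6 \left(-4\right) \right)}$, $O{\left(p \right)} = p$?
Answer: $\sqrt{425158} \approx 652.04$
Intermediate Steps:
$L{\left(t,v \right)} = -24 + t + v$ ($L{\left(t,v \right)} = \left(t + v\right) + 6 \left(-4\right) = \left(t + v\right) - 24 = -24 + t + v$)
$a{\left(X \right)} = 3$ ($a{\left(X \right)} = \left(-24 + 27 + X\right) - X = \left(3 + X\right) - X = 3$)
$\sqrt{425155 + a{\left(-1148 \right)}} = \sqrt{425155 + 3} = \sqrt{425158}$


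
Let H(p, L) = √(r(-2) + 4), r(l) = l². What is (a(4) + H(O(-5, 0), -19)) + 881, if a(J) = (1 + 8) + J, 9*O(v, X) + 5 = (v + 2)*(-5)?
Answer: 894 + 2*√2 ≈ 896.83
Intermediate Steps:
O(v, X) = -5/3 - 5*v/9 (O(v, X) = -5/9 + ((v + 2)*(-5))/9 = -5/9 + ((2 + v)*(-5))/9 = -5/9 + (-10 - 5*v)/9 = -5/9 + (-10/9 - 5*v/9) = -5/3 - 5*v/9)
a(J) = 9 + J
H(p, L) = 2*√2 (H(p, L) = √((-2)² + 4) = √(4 + 4) = √8 = 2*√2)
(a(4) + H(O(-5, 0), -19)) + 881 = ((9 + 4) + 2*√2) + 881 = (13 + 2*√2) + 881 = 894 + 2*√2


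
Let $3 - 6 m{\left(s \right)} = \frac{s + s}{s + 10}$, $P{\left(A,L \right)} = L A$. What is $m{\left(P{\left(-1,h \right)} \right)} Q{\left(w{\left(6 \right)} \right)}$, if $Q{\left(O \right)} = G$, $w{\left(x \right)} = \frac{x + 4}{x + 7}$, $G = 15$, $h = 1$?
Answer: $\frac{145}{18} \approx 8.0556$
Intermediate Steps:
$P{\left(A,L \right)} = A L$
$w{\left(x \right)} = \frac{4 + x}{7 + x}$
$Q{\left(O \right)} = 15$
$m{\left(s \right)} = \frac{1}{2} - \frac{s}{3 \left(10 + s\right)}$ ($m{\left(s \right)} = \frac{1}{2} - \frac{\left(s + s\right) \frac{1}{s + 10}}{6} = \frac{1}{2} - \frac{2 s \frac{1}{10 + s}}{6} = \frac{1}{2} - \frac{s}{3 \left(10 + s\right)}$)
$m{\left(P{\left(-1,h \right)} \right)} Q{\left(w{\left(6 \right)} \right)} = \frac{30 - 1}{6 \left(10 - 1\right)} 15 = \frac{1}{6} \cdot \frac{1}{9} \cdot 29 \cdot 15 = \frac{29}{54} \cdot 15 = \frac{145}{18}$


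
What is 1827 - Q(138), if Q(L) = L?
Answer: 1689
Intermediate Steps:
1827 - Q(138) = 1827 - 1*138 = 1827 - 138 = 1689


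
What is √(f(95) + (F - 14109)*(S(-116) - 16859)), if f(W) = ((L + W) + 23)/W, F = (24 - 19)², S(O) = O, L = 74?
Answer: 2*√539415003935/95 ≈ 15462.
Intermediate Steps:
F = 25 (F = 5² = 25)
f(W) = (97 + W)/W (f(W) = ((74 + W) + 23)/W = (97 + W)/W)
√(f(95) + (F - 14109)*(S(-116) - 16859)) = √((97 + 95)/95 + (25 - 14109)*(-116 - 16859)) = √((1/95)*192 - 14084*(-16975)) = √(192/95 + 239075900) = √(22712210692/95) = 2*√539415003935/95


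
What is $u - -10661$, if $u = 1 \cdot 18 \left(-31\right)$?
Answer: $10103$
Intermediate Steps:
$u = -558$ ($u = 1 \left(-558\right) = -558$)
$u - -10661 = -558 - -10661 = -558 + 10661 = 10103$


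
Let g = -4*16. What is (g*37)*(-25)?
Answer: 59200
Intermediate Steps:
g = -64
(g*37)*(-25) = -64*37*(-25) = -2368*(-25) = 59200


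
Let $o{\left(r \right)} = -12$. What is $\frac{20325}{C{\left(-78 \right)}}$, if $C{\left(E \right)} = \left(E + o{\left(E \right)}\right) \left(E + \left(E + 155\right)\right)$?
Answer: $\frac{1355}{6} \approx 225.83$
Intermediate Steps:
$C{\left(E \right)} = \left(-12 + E\right) \left(155 + 2 E\right)$ ($C{\left(E \right)} = \left(E - 12\right) \left(E + \left(E + 155\right)\right) = \left(-12 + E\right) \left(E + \left(155 + E\right)\right) = \left(-12 + E\right) \left(155 + 2 E\right)$)
$\frac{20325}{C{\left(-78 \right)}} = \frac{20325}{-1860 + 2 \left(-78\right)^{2} + 131 \left(-78\right)} = \frac{20325}{-1860 + 2 \cdot 6084 - 10218} = \frac{20325}{-1860 + 12168 - 10218} = \frac{20325}{90} = 20325 \cdot \frac{1}{90} = \frac{1355}{6}$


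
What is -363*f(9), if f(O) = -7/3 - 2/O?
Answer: 2783/3 ≈ 927.67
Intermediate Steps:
f(O) = -7/3 - 2/O (f(O) = -7*⅓ - 2/O = -7/3 - 2/O)
-363*f(9) = -363*(-7/3 - 2/9) = -363*(-23/9) = 2783/3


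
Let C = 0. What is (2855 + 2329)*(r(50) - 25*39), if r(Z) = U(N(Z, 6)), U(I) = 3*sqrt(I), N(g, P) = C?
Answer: -5054400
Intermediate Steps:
N(g, P) = 0
r(Z) = 0 (r(Z) = 3*sqrt(0) = 3*0 = 0)
(2855 + 2329)*(r(50) - 25*39) = (2855 + 2329)*(0 - 25*39) = 5184*(0 - 975) = 5184*(-975) = -5054400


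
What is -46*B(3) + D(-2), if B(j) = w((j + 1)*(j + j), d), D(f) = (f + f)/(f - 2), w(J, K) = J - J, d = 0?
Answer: 1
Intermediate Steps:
w(J, K) = 0
D(f) = 2*f/(-2 + f) (D(f) = (2*f)/(-2 + f) = 2*f/(-2 + f))
B(j) = 0
-46*B(3) + D(-2) = -46*0 + 2*(-2)/(-2 - 2) = 0 + 2*(-2)/(-4) = 0 + 2*(-2)*(-¼) = 0 + 1 = 1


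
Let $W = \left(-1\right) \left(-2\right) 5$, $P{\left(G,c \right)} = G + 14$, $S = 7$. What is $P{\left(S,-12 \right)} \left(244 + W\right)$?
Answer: $5334$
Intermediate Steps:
$P{\left(G,c \right)} = 14 + G$
$W = 10$ ($W = 2 \cdot 5 = 10$)
$P{\left(S,-12 \right)} \left(244 + W\right) = \left(14 + 7\right) \left(244 + 10\right) = 21 \cdot 254 = 5334$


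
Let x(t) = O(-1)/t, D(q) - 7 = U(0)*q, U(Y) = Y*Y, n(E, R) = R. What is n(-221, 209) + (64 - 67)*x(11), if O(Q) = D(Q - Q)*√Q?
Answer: 209 - 21*I/11 ≈ 209.0 - 1.9091*I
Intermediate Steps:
U(Y) = Y²
D(q) = 7 (D(q) = 7 + 0²*q = 7 + 0*q = 7 + 0 = 7)
O(Q) = 7*√Q
x(t) = 7*I/t (x(t) = (7*√(-1))/t = (7*I)/t = 7*I/t)
n(-221, 209) + (64 - 67)*x(11) = 209 + (64 - 67)*(7*I/11) = 209 - 21*I/11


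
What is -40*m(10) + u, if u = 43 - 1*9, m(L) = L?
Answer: -366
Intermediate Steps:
u = 34 (u = 43 - 9 = 34)
-40*m(10) + u = -40*10 + 34 = -400 + 34 = -366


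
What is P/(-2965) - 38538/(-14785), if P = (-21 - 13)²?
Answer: 19434742/8767505 ≈ 2.2167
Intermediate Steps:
P = 1156 (P = (-34)² = 1156)
P/(-2965) - 38538/(-14785) = 1156/(-2965) - 38538/(-14785) = 1156*(-1/2965) - 38538*(-1/14785) = -1156/2965 + 38538/14785 = 19434742/8767505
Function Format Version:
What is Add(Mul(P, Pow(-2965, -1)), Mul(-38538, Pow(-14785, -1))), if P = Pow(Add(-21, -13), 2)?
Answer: Rational(19434742, 8767505) ≈ 2.2167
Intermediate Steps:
P = 1156 (P = Pow(-34, 2) = 1156)
Add(Mul(P, Pow(-2965, -1)), Mul(-38538, Pow(-14785, -1))) = Add(Mul(1156, Pow(-2965, -1)), Mul(-38538, Pow(-14785, -1))) = Add(Mul(1156, Rational(-1, 2965)), Mul(-38538, Rational(-1, 14785))) = Add(Rational(-1156, 2965), Rational(38538, 14785)) = Rational(19434742, 8767505)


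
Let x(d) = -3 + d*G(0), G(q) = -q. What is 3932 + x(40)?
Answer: 3929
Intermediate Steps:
x(d) = -3 (x(d) = -3 + d*(-1*0) = -3 + d*0 = -3 + 0 = -3)
3932 + x(40) = 3932 - 3 = 3929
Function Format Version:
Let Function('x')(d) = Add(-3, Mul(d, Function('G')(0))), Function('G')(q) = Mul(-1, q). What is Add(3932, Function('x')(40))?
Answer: 3929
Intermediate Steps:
Function('x')(d) = -3 (Function('x')(d) = Add(-3, Mul(d, Mul(-1, 0))) = Add(-3, Mul(d, 0)) = Add(-3, 0) = -3)
Add(3932, Function('x')(40)) = Add(3932, -3) = 3929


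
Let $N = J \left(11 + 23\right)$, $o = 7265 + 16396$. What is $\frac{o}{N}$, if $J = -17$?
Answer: $- \frac{23661}{578} \approx -40.936$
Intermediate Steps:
$o = 23661$
$N = -578$ ($N = - 17 \left(11 + 23\right) = \left(-17\right) 34 = -578$)
$\frac{o}{N} = \frac{23661}{-578} = 23661 \left(- \frac{1}{578}\right) = - \frac{23661}{578}$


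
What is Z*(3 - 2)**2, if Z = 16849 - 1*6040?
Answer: 10809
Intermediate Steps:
Z = 10809 (Z = 16849 - 6040 = 10809)
Z*(3 - 2)**2 = 10809*(3 - 2)**2 = 10809*1**2 = 10809*1 = 10809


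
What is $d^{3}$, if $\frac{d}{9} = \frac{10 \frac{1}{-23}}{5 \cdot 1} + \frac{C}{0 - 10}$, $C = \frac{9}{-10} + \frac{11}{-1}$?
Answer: $\frac{11903890683537}{12167000000} \approx 978.38$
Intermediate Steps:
$C = - \frac{119}{10}$ ($C = 9 \left(- \frac{1}{10}\right) + 11 \left(-1\right) = - \frac{9}{10} - 11 = - \frac{119}{10} \approx -11.9$)
$d = \frac{22833}{2300}$ ($d = 9 \left(\frac{10 \frac{1}{-23}}{5 \cdot 1} - \frac{119}{10 \left(0 - 10\right)}\right) = 9 \left(\frac{10 \left(- \frac{1}{23}\right)}{5} - \frac{119}{10 \left(0 - 10\right)}\right) = 9 \left(\left(- \frac{10}{23}\right) \frac{1}{5} - \frac{119}{10 \left(-10\right)}\right) = 9 \left(- \frac{2}{23} - - \frac{119}{100}\right) = 9 \left(- \frac{2}{23} + \frac{119}{100}\right) = 9 \cdot \frac{2537}{2300} = \frac{22833}{2300} \approx 9.9274$)
$d^{3} = \left(\frac{22833}{2300}\right)^{3} = \frac{11903890683537}{12167000000}$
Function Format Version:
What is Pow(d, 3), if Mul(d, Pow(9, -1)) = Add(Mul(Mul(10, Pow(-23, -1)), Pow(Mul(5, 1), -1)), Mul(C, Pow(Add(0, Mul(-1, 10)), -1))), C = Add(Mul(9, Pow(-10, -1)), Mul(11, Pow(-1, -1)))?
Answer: Rational(11903890683537, 12167000000) ≈ 978.38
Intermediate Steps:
C = Rational(-119, 10) (C = Add(Mul(9, Rational(-1, 10)), Mul(11, -1)) = Add(Rational(-9, 10), -11) = Rational(-119, 10) ≈ -11.900)
d = Rational(22833, 2300) (d = Mul(9, Add(Mul(Mul(10, Pow(-23, -1)), Pow(Mul(5, 1), -1)), Mul(Rational(-119, 10), Pow(Add(0, Mul(-1, 10)), -1)))) = Mul(9, Add(Mul(Mul(10, Rational(-1, 23)), Pow(5, -1)), Mul(Rational(-119, 10), Pow(Add(0, -10), -1)))) = Mul(9, Add(Mul(Rational(-10, 23), Rational(1, 5)), Mul(Rational(-119, 10), Pow(-10, -1)))) = Mul(9, Add(Rational(-2, 23), Mul(Rational(-119, 10), Rational(-1, 10)))) = Mul(9, Add(Rational(-2, 23), Rational(119, 100))) = Mul(9, Rational(2537, 2300)) = Rational(22833, 2300) ≈ 9.9274)
Pow(d, 3) = Pow(Rational(22833, 2300), 3) = Rational(11903890683537, 12167000000)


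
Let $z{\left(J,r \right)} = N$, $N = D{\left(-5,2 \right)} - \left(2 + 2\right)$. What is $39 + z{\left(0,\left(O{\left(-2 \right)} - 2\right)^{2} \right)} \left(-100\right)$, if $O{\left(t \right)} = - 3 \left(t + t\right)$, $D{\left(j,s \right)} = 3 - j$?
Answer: $-361$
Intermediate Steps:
$O{\left(t \right)} = - 6 t$ ($O{\left(t \right)} = - 3 \cdot 2 t = - 6 t$)
$N = 4$ ($N = \left(3 - -5\right) - \left(2 + 2\right) = \left(3 + 5\right) - 4 = 8 - 4 = 4$)
$z{\left(J,r \right)} = 4$
$39 + z{\left(0,\left(O{\left(-2 \right)} - 2\right)^{2} \right)} \left(-100\right) = 39 + 4 \left(-100\right) = 39 - 400 = -361$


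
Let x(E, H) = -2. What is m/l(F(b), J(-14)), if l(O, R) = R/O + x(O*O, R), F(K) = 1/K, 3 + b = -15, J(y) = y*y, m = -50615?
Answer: 10123/706 ≈ 14.339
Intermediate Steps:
J(y) = y²
b = -18 (b = -3 - 15 = -18)
l(O, R) = -2 + R/O (l(O, R) = R/O - 2 = -2 + R/O)
m/l(F(b), J(-14)) = -50615/(-2 + (-14)²/(1/(-18))) = -50615/(-2 + 196/(-1/18)) = -50615/(-2 + 196*(-18)) = -50615/(-2 - 3528) = -50615/(-3530) = -50615*(-1/3530) = 10123/706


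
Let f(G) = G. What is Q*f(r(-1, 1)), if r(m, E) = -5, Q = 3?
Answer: -15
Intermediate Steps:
Q*f(r(-1, 1)) = 3*(-5) = -15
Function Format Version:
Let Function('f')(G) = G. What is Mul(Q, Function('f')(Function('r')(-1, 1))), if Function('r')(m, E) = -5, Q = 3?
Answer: -15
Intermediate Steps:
Mul(Q, Function('f')(Function('r')(-1, 1))) = Mul(3, -5) = -15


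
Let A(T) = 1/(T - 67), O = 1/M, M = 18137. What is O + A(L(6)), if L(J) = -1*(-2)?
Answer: -18072/1178905 ≈ -0.015329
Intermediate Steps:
L(J) = 2
O = 1/18137 ≈ 5.5136e-5
A(T) = 1/(-67 + T)
O + A(L(6)) = 1/18137 + 1/(-67 + 2) = 1/18137 + 1/(-65) = 1/18137 - 1/65 = -18072/1178905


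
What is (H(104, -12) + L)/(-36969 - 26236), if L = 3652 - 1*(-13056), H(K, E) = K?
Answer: -16812/63205 ≈ -0.26599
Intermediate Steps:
L = 16708 (L = 3652 + 13056 = 16708)
(H(104, -12) + L)/(-36969 - 26236) = (104 + 16708)/(-36969 - 26236) = 16812/(-63205) = 16812*(-1/63205) = -16812/63205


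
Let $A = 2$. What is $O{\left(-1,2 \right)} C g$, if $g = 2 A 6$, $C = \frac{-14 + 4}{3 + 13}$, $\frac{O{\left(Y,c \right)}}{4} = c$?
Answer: $-120$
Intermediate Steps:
$O{\left(Y,c \right)} = 4 c$
$C = - \frac{5}{8}$ ($C = - \frac{10}{16} = \left(-10\right) \frac{1}{16} = - \frac{5}{8} \approx -0.625$)
$g = 24$ ($g = 2 \cdot 2 \cdot 6 = 4 \cdot 6 = 24$)
$O{\left(-1,2 \right)} C g = 4 \cdot 2 \left(- \frac{5}{8}\right) 24 = 8 \left(- \frac{5}{8}\right) 24 = \left(-5\right) 24 = -120$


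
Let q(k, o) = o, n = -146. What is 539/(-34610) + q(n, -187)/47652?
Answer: -1461659/74965260 ≈ -0.019498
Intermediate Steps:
539/(-34610) + q(n, -187)/47652 = 539/(-34610) - 187/47652 = 539*(-1/34610) - 187*1/47652 = -539/34610 - 17/4332 = -1461659/74965260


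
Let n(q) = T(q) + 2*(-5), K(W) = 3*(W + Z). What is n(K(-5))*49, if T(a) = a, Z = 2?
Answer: -931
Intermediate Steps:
K(W) = 6 + 3*W (K(W) = 3*(W + 2) = 3*(2 + W) = 6 + 3*W)
n(q) = -10 + q (n(q) = q + 2*(-5) = q - 10 = -10 + q)
n(K(-5))*49 = (-10 + (6 + 3*(-5)))*49 = (-10 + (6 - 15))*49 = (-10 - 9)*49 = -19*49 = -931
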